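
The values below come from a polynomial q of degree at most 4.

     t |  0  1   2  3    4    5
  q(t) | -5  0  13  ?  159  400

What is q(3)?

52

On equispaced nodes a degree-4 polynomial has vanishing fifth forward difference, so
  - q(0) + 5·q(1) - 10·q(2) + 10·q(3) - 5·q(4) + q(5) = 0.
Substituting the known values and solving for q(3):
  10·q(3) = 520
  q(3) = 52.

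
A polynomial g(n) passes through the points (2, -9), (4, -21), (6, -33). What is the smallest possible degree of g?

1

Forward differences of the values at n = 2, 4, 6:
  g  : -9  -21  -33
  Δ  : -12  -12
  Δ^2: 0
The first differences are constant (-12) and nonzero, while all higher differences vanish, so the minimal degree is 1.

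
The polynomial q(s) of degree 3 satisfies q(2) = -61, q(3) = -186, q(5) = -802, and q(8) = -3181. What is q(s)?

q(s) = -6s^3 - s^2 - 6s + 3

Write q(s) = as^3 + bs^2 + cs + d. Substituting each data point gives a linear system:
  8a + 4b + 2c + d = -61
  27a + 9b + 3c + d = -186
  125a + 25b + 5c + d = -802
  512a + 64b + 8c + d = -3181
Solving the system yields a = -6, b = -1, c = -6, d = 3.
So q(s) = -6s³ - s² - 6s + 3.
Check: q(3) = -186. ✓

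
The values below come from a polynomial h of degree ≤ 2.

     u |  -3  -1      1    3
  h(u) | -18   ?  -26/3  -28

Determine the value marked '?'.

The 3 known points determine the degree-2 polynomial uniquely.
Write h(u) = au^2 + bu + c. Substituting each data point gives a linear system:
  9a - 3b + c = -18
  a + b + c = -26/3
  9a + 3b + c = -28
Solving the system yields a = -2, b = -5/3, c = -5.
So h(u) = -2u² - (5/3)u - 5.
Then h(-1) = -16/3.

-16/3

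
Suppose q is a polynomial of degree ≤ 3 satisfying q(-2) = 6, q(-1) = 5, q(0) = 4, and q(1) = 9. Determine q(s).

Using the Lagrange interpolation formula with nodes -2, -1, 0, 1:
  L_0(s) = (s + 1)s(s - 1) / -6
  L_1(s) = (s + 2)s(s - 1) / 2
  L_2(s) = (s + 2)(s + 1)(s - 1) / -2
  L_3(s) = (s + 2)(s + 1)s / 6
Then q(s) = 6·L_0(s) + 5·L_1(s) + 4·L_2(s) + 9·L_3(s).
Expanding and collecting terms gives q(s) = s³ + 3s² + s + 4.
Check: q(-2) = 6. ✓

q(s) = s^3 + 3s^2 + s + 4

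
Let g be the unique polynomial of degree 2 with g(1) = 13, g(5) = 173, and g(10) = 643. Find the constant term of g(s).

3

Write g(s) = as^2 + bs + c. Substituting each data point gives a linear system:
  a + b + c = 13
  25a + 5b + c = 173
  100a + 10b + c = 643
Solving the system yields a = 6, b = 4, c = 3.
So g(s) = 6s² + 4s + 3.
The constant term is 3.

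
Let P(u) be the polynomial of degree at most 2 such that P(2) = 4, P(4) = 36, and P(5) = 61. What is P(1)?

-3

Using the Lagrange interpolation formula with nodes 2, 4, 5:
  L_0(u) = (u - 4)(u - 5) / 6
  L_1(u) = (u - 2)(u - 5) / -2
  L_2(u) = (u - 2)(u - 4) / 3
Then P(u) = 4·L_0(u) + 36·L_1(u) + 61·L_2(u).
Expanding and collecting terms gives P(u) = 3u^2 - 2u - 4.
Evaluating at u = 1: P(1) = -3.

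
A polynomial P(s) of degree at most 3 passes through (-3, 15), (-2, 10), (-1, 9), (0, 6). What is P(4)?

-146

Forward differences of the values at s = -3, -2, -1, 0:
  P  : 15  10  9  6
  Δ  : -5  -1  -3
  Δ^2: 4  -2
  Δ^3: -6
The third differences are constant, confirming degree 3.
Interpolating (Newton forward form) and evaluating at s = 4 gives P(4) = -146.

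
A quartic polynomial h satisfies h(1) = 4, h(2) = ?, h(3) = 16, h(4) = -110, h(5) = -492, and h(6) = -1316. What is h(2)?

24

The 5 known points determine the degree-4 polynomial uniquely.
Write h(s) = as^4 + bs^3 + cs^2 + ds + e. Substituting each data point gives a linear system:
  a + b + c + d + e = 4
  81a + 27b + 9c + 3d + e = 16
  256a + 64b + 16c + 4d + e = -110
  625a + 125b + 25c + 5d + e = -492
  1296a + 216b + 36c + 6d + e = -1316
Solving the system yields a = -2, b = 5, c = 6, d = -3, e = -2.
So h(s) = -2s⁴ + 5s³ + 6s² - 3s - 2.
Then h(2) = 24.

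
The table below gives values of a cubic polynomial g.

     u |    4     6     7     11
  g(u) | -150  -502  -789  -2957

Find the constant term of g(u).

2

Write g(u) = au^3 + bu^2 + cu + d. Substituting each data point gives a linear system:
  64a + 16b + 4c + d = -150
  216a + 36b + 6c + d = -502
  343a + 49b + 7c + d = -789
  1331a + 121b + 11c + d = -2957
Solving the system yields a = -2, b = -3, c = 6, d = 2.
So g(u) = -2u^3 - 3u^2 + 6u + 2.
The constant term is 2.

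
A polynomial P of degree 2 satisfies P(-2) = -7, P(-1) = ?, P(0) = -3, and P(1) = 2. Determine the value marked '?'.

The 3 known points determine the degree-2 polynomial uniquely.
Write P(t) = at^2 + bt + c. Substituting each data point gives a linear system:
  4a - 2b + c = -7
  c = -3
  a + b + c = 2
Solving the system yields a = 1, b = 4, c = -3.
So P(t) = t² + 4t - 3.
Then P(-1) = -6.

-6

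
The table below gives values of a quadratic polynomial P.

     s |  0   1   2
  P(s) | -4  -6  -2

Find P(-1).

4

Forward differences of the values at s = 0, 1, 2:
  P  : -4  -6  -2
  Δ  : -2  4
  Δ^2: 6
The second differences are constant, confirming degree 2.
Interpolating (Newton forward form) and evaluating at s = -1 gives P(-1) = 4.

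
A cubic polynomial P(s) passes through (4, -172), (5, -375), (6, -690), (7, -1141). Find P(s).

Write P(s) = as^3 + bs^2 + cs + d. Substituting each data point gives a linear system:
  64a + 16b + 4c + d = -172
  125a + 25b + 5c + d = -375
  216a + 36b + 6c + d = -690
  343a + 49b + 7c + d = -1141
Solving the system yields a = -4, b = 4, c = 5, d = 0.
So P(s) = -4s³ + 4s² + 5s.
Check: P(6) = -690. ✓

P(s) = -4s^3 + 4s^2 + 5s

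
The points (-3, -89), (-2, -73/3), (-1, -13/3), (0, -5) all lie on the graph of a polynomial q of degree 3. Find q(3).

Forward differences of the values at n = -3, -2, -1, 0:
  q  : -89  -73/3  -13/3  -5
  Δ  : 194/3  20  -2/3
  Δ^2: -134/3  -62/3
  Δ^3: 24
The third differences are constant, confirming degree 3.
Interpolating (Newton forward form) and evaluating at n = 3 gives q(3) = 109.

109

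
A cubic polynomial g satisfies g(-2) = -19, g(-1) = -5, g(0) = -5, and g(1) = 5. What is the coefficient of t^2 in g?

Write g(t) = at^3 + bt^2 + ct + d. Substituting each data point gives a linear system:
  -8a + 4b - 2c + d = -19
  -a + b - c + d = -5
  d = -5
  a + b + c + d = 5
Solving the system yields a = 4, b = 5, c = 1, d = -5.
So g(t) = 4t^3 + 5t^2 + t - 5.
The coefficient of t^2 is 5.

5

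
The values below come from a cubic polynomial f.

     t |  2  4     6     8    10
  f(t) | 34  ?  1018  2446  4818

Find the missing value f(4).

294

On equispaced nodes a degree-3 polynomial has vanishing fourth forward difference, so
  f(2) - 4·f(4) + 6·f(6) - 4·f(8) + f(10) = 0.
Substituting the known values and solving for f(4):
  -4·f(4) = -1176
  f(4) = 294.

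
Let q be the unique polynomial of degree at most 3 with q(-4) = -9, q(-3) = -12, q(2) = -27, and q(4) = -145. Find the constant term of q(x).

3

Write q(x) = ax^3 + bx^2 + cx + d. Substituting each data point gives a linear system:
  -64a + 16b - 4c + d = -9
  -27a + 9b - 3c + d = -12
  8a + 4b + 2c + d = -27
  64a + 16b + 4c + d = -145
Solving the system yields a = -1, b = -5, c = -1, d = 3.
So q(x) = -x^3 - 5x^2 - x + 3.
The constant term is 3.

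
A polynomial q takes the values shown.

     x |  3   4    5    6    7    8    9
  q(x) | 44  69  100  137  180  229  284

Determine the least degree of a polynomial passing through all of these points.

2

Forward differences of the values at x = 3, 4, 5, 6, 7, 8, 9:
  q  : 44  69  100  137  180  229  284
  Δ  : 25  31  37  43  49  55
  Δ^2: 6  6  6  6  6
  Δ^3: 0  0  0  0
  Δ^4: 0  0  0
  Δ^5: 0  0
  Δ^6: 0
The second differences are constant (6) and nonzero, while all higher differences vanish, so the minimal degree is 2.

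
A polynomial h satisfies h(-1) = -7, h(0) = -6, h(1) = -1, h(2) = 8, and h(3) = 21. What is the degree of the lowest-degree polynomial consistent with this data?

Forward differences of the values at s = -1, 0, 1, 2, 3:
  h  : -7  -6  -1  8  21
  Δ  : 1  5  9  13
  Δ^2: 4  4  4
  Δ^3: 0  0
  Δ^4: 0
The second differences are constant (4) and nonzero, while all higher differences vanish, so the minimal degree is 2.

2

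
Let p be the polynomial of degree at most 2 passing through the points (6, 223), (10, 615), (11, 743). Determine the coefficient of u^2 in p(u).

6

Write p(u) = au^2 + bu + c. Substituting each data point gives a linear system:
  36a + 6b + c = 223
  100a + 10b + c = 615
  121a + 11b + c = 743
Solving the system yields a = 6, b = 2, c = -5.
So p(u) = 6u^2 + 2u - 5.
The leading coefficient is 6.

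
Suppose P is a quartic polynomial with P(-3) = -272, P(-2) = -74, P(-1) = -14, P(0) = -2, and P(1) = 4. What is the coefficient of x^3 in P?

Write P(x) = ax^4 + bx^3 + cx^2 + dx + e. Substituting each data point gives a linear system:
  81a - 27b + 9c - 3d + e = -272
  16a - 8b + 4c - 2d + e = -74
  a - b + c - d + e = -14
  e = -2
  a + b + c + d + e = 4
Solving the system yields a = -2, b = 3, c = -1, d = 6, e = -2.
So P(x) = -2x⁴ + 3x³ - x² + 6x - 2.
The coefficient of x^3 is 3.

3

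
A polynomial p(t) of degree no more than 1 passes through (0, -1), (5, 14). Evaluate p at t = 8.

23

Write p(t) = at + b. Substituting each data point gives a linear system:
  b = -1
  5a + b = 14
Solving the system yields a = 3, b = -1.
So p(t) = 3t - 1.
Then p(8) = 23.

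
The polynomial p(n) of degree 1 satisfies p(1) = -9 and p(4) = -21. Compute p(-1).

-1

Write p(n) = an + b. Substituting each data point gives a linear system:
  a + b = -9
  4a + b = -21
Solving the system yields a = -4, b = -5.
So p(n) = -4n - 5.
Then p(-1) = -1.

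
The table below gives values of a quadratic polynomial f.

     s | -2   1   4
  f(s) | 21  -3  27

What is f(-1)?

7

Using the Lagrange interpolation formula with nodes -2, 1, 4:
  L_0(s) = (s - 1)(s - 4) / 18
  L_1(s) = (s + 2)(s - 4) / -9
  L_2(s) = (s + 2)(s - 1) / 18
Then f(s) = 21·L_0(s) - 3·L_1(s) + 27·L_2(s).
Expanding and collecting terms gives f(s) = 3s² - 5s - 1.
Evaluating at s = -1: f(-1) = 7.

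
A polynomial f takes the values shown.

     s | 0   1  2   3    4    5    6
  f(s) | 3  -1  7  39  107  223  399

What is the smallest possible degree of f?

Forward differences of the values at s = 0, 1, 2, 3, 4, 5, 6:
  f  : 3  -1  7  39  107  223  399
  Δ  : -4  8  32  68  116  176
  Δ^2: 12  24  36  48  60
  Δ^3: 12  12  12  12
  Δ^4: 0  0  0
  Δ^5: 0  0
  Δ^6: 0
The third differences are constant (12) and nonzero, while all higher differences vanish, so the minimal degree is 3.

3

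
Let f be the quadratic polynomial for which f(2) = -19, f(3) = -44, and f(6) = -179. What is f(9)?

-404

Using the Lagrange interpolation formula with nodes 2, 3, 6:
  L_0(t) = (t - 3)(t - 6) / 4
  L_1(t) = (t - 2)(t - 6) / -3
  L_2(t) = (t - 2)(t - 3) / 12
Then f(t) = -19·L_0(t) - 44·L_1(t) - 179·L_2(t).
Expanding and collecting terms gives f(t) = -5t^2 + 1.
Evaluating at t = 9: f(9) = -404.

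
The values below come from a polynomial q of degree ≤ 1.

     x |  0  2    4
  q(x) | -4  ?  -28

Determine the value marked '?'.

On equispaced nodes a degree-1 polynomial has vanishing second forward difference, so
  q(0) - 2·q(2) + q(4) = 0.
Substituting the known values and solving for q(2):
  -2·q(2) = 32
  q(2) = -16.

-16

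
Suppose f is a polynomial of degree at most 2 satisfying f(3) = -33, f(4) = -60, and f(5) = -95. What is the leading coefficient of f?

-4

Write f(x) = ax^2 + bx + c. Substituting each data point gives a linear system:
  9a + 3b + c = -33
  16a + 4b + c = -60
  25a + 5b + c = -95
Solving the system yields a = -4, b = 1, c = 0.
So f(x) = -4x^2 + x.
The leading coefficient is -4.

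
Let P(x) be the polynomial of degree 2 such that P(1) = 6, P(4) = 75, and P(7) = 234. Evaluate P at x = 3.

42

Forward differences of the values at x = 1, 4, 7:
  P  : 6  75  234
  Δ  : 69  159
  Δ^2: 90
The second differences are constant, confirming degree 2.
Interpolating (Newton forward form) and evaluating at x = 3 gives P(3) = 42.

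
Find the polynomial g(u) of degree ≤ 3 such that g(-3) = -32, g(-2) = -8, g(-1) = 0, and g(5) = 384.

Using the Lagrange interpolation formula with nodes -3, -2, -1, 5:
  L_0(u) = (u + 2)(u + 1)(u - 5) / -16
  L_1(u) = (u + 3)(u + 1)(u - 5) / 7
  L_2(u) = (u + 3)(u + 2)(u - 5) / -12
  L_3(u) = (u + 3)(u + 2)(u + 1) / 336
Then g(u) = -32·L_0(u) - 8·L_1(u) + 0·L_2(u) + 384·L_3(u).
Expanding and collecting terms gives g(u) = 2u^3 + 4u^2 + 6u + 4.
Check: g(-3) = -32. ✓

g(u) = 2u^3 + 4u^2 + 6u + 4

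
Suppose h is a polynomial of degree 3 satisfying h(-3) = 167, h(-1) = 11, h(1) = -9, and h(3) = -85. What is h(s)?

h(s) = -4s^3 + 5s^2 - 6s - 4

Write h(s) = as^3 + bs^2 + cs + d. Substituting each data point gives a linear system:
  -27a + 9b - 3c + d = 167
  -a + b - c + d = 11
  a + b + c + d = -9
  27a + 9b + 3c + d = -85
Solving the system yields a = -4, b = 5, c = -6, d = -4.
So h(s) = -4s³ + 5s² - 6s - 4.
Check: h(1) = -9. ✓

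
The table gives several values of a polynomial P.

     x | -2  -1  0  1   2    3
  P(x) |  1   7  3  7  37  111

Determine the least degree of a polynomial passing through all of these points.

3

Forward differences of the values at x = -2, -1, 0, 1, 2, 3:
  P  : 1  7  3  7  37  111
  Δ  : 6  -4  4  30  74
  Δ^2: -10  8  26  44
  Δ^3: 18  18  18
  Δ^4: 0  0
  Δ^5: 0
The third differences are constant (18) and nonzero, while all higher differences vanish, so the minimal degree is 3.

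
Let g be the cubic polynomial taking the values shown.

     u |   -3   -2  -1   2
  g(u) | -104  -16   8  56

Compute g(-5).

Write g(u) = au^3 + bu^2 + cu + d. Substituting each data point gives a linear system:
  -27a + 9b - 3c + d = -104
  -8a + 4b - 2c + d = -16
  -a + b - c + d = 8
  8a + 4b + 2c + d = 56
Solving the system yields a = 6, b = 4, c = -6, d = 4.
So g(u) = 6u^3 + 4u^2 - 6u + 4.
Then g(-5) = -616.

-616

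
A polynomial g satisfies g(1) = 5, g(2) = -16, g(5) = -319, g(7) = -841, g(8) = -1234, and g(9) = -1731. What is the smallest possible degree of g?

Divided differences on the nodes 1, 2, 5, 7, 8, 9:
  order 0: 5  -16  -319  -841  -1234  -1731
  order 1: -21  -101  -261  -393  -497
  order 2: -20  -32  -44  -52
  order 3: -2  -2  -2
  order 4: 0  0
  order 5: 0
The order-3 divided differences are all -2 (nonzero) and every higher order vanishes, so the data lies on a polynomial of degree exactly 3.

3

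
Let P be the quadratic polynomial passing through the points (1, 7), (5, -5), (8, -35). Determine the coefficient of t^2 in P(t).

-1

Write P(t) = at^2 + bt + c. Substituting each data point gives a linear system:
  a + b + c = 7
  25a + 5b + c = -5
  64a + 8b + c = -35
Solving the system yields a = -1, b = 3, c = 5.
So P(t) = -t^2 + 3t + 5.
The leading coefficient is -1.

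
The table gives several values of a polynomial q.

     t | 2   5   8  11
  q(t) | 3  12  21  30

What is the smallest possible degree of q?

1

Forward differences of the values at t = 2, 5, 8, 11:
  q  : 3  12  21  30
  Δ  : 9  9  9
  Δ^2: 0  0
  Δ^3: 0
The first differences are constant (9) and nonzero, while all higher differences vanish, so the minimal degree is 1.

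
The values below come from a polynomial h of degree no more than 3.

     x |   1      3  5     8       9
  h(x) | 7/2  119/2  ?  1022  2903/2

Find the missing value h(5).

The 4 known points determine the degree-3 polynomial uniquely.
Write h(x) = ax^3 + bx^2 + cx + d. Substituting each data point gives a linear system:
  a + b + c + d = 7/2
  27a + 9b + 3c + d = 119/2
  512a + 64b + 8c + d = 1022
  729a + 81b + 9c + d = 2903/2
Solving the system yields a = 2, b = -1/2, c = 4, d = -2.
So h(x) = 2x^3 - (1/2)x^2 + 4x - 2.
Then h(5) = 511/2.

511/2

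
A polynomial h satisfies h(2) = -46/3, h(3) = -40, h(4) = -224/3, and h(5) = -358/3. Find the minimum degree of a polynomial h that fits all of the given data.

Forward differences of the values at n = 2, 3, 4, 5:
  h  : -46/3  -40  -224/3  -358/3
  Δ  : -74/3  -104/3  -134/3
  Δ^2: -10  -10
  Δ^3: 0
The second differences are constant (-10) and nonzero, while all higher differences vanish, so the minimal degree is 2.

2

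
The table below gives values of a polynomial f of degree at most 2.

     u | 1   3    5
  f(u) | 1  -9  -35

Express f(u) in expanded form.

Write f(u) = au^2 + bu + c. Substituting each data point gives a linear system:
  a + b + c = 1
  9a + 3b + c = -9
  25a + 5b + c = -35
Solving the system yields a = -2, b = 3, c = 0.
So f(u) = -2u² + 3u.
Check: f(1) = 1. ✓

f(u) = -2u^2 + 3u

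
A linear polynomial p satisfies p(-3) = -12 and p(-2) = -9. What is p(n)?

Using the Lagrange interpolation formula with nodes -3, -2:
  L_0(n) = (n + 2) / -1
  L_1(n) = (n + 3) / 1
Then p(n) = -12·L_0(n) - 9·L_1(n).
Expanding and collecting terms gives p(n) = 3n - 3.
Check: p(-3) = -12. ✓

p(n) = 3n - 3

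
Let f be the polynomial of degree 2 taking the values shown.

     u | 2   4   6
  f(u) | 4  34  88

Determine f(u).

Using the Lagrange interpolation formula with nodes 2, 4, 6:
  L_0(u) = (u - 4)(u - 6) / 8
  L_1(u) = (u - 2)(u - 6) / -4
  L_2(u) = (u - 2)(u - 4) / 8
Then f(u) = 4·L_0(u) + 34·L_1(u) + 88·L_2(u).
Expanding and collecting terms gives f(u) = 3u² - 3u - 2.
Check: f(6) = 88. ✓

f(u) = 3u^2 - 3u - 2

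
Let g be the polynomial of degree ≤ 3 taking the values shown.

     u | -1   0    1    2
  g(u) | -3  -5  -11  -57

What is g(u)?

Write g(u) = au^3 + bu^2 + cu + d. Substituting each data point gives a linear system:
  -a + b - c + d = -3
  d = -5
  a + b + c + d = -11
  8a + 4b + 2c + d = -57
Solving the system yields a = -6, b = -2, c = 2, d = -5.
So g(u) = -6u^3 - 2u^2 + 2u - 5.
Check: g(-1) = -3. ✓

g(u) = -6u^3 - 2u^2 + 2u - 5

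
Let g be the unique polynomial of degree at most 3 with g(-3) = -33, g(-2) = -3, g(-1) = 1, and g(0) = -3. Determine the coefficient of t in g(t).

Write g(t) = at^3 + bt^2 + ct + d. Substituting each data point gives a linear system:
  -27a + 9b - 3c + d = -33
  -8a + 4b - 2c + d = -3
  -a + b - c + d = 1
  d = -3
Solving the system yields a = 3, b = 5, c = -2, d = -3.
So g(t) = 3t³ + 5t² - 2t - 3.
The coefficient of t is -2.

-2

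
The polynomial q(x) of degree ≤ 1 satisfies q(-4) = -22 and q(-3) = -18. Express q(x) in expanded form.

q(x) = 4x - 6

Using the Lagrange interpolation formula with nodes -4, -3:
  L_0(x) = (x + 3) / -1
  L_1(x) = (x + 4) / 1
Then q(x) = -22·L_0(x) - 18·L_1(x).
Expanding and collecting terms gives q(x) = 4x - 6.
Check: q(-3) = -18. ✓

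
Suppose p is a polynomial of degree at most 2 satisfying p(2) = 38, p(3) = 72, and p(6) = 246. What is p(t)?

p(t) = 6t^2 + 4t + 6

Using the Lagrange interpolation formula with nodes 2, 3, 6:
  L_0(t) = (t - 3)(t - 6) / 4
  L_1(t) = (t - 2)(t - 6) / -3
  L_2(t) = (t - 2)(t - 3) / 12
Then p(t) = 38·L_0(t) + 72·L_1(t) + 246·L_2(t).
Expanding and collecting terms gives p(t) = 6t^2 + 4t + 6.
Check: p(6) = 246. ✓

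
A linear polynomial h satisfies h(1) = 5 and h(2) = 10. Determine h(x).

h(x) = 5x

Write h(x) = ax + b. Substituting each data point gives a linear system:
  a + b = 5
  2a + b = 10
Solving the system yields a = 5, b = 0.
So h(x) = 5x.
Check: h(1) = 5. ✓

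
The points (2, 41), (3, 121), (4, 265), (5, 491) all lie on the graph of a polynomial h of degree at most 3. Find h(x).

Using the Lagrange interpolation formula with nodes 2, 3, 4, 5:
  L_0(x) = (x - 3)(x - 4)(x - 5) / -6
  L_1(x) = (x - 2)(x - 4)(x - 5) / 2
  L_2(x) = (x - 2)(x - 3)(x - 5) / -2
  L_3(x) = (x - 2)(x - 3)(x - 4) / 6
Then h(x) = 41·L_0(x) + 121·L_1(x) + 265·L_2(x) + 491·L_3(x).
Expanding and collecting terms gives h(x) = 3x^3 + 5x^2 - 2x + 1.
Check: h(5) = 491. ✓

h(x) = 3x^3 + 5x^2 - 2x + 1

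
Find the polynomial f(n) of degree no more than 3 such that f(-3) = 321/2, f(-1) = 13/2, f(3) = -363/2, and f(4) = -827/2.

Using the Lagrange interpolation formula with nodes -3, -1, 3, 4:
  L_0(n) = (n + 1)(n - 3)(n - 4) / -84
  L_1(n) = (n + 3)(n - 3)(n - 4) / 40
  L_2(n) = (n + 3)(n + 1)(n - 4) / -24
  L_3(n) = (n + 3)(n + 1)(n - 3) / 35
Then f(n) = 321/2·L_0(n) + 13/2·L_1(n) - 363/2·L_2(n) - 827/2·L_3(n).
Expanding and collecting terms gives f(n) = -6n³ - n² - 3n - 3/2.
Check: f(4) = -827/2. ✓

f(n) = -6n^3 - n^2 - 3n - 3/2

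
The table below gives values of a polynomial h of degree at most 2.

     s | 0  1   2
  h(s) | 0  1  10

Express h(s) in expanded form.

Using the Lagrange interpolation formula with nodes 0, 1, 2:
  L_0(s) = (s - 1)(s - 2) / 2
  L_1(s) = s(s - 2) / -1
  L_2(s) = s(s - 1) / 2
Then h(s) = 0·L_0(s) + 1·L_1(s) + 10·L_2(s).
Expanding and collecting terms gives h(s) = 4s^2 - 3s.
Check: h(2) = 10. ✓

h(s) = 4s^2 - 3s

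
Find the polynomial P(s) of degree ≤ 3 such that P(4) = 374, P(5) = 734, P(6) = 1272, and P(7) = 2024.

P(s) = 6s^3 - s^2 + 3s - 6

Using the Lagrange interpolation formula with nodes 4, 5, 6, 7:
  L_0(s) = (s - 5)(s - 6)(s - 7) / -6
  L_1(s) = (s - 4)(s - 6)(s - 7) / 2
  L_2(s) = (s - 4)(s - 5)(s - 7) / -2
  L_3(s) = (s - 4)(s - 5)(s - 6) / 6
Then P(s) = 374·L_0(s) + 734·L_1(s) + 1272·L_2(s) + 2024·L_3(s).
Expanding and collecting terms gives P(s) = 6s³ - s² + 3s - 6.
Check: P(6) = 1272. ✓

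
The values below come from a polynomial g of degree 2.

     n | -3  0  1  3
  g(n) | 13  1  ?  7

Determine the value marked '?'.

1

The 3 known points determine the degree-2 polynomial uniquely.
Write g(n) = an^2 + bn + c. Substituting each data point gives a linear system:
  9a - 3b + c = 13
  c = 1
  9a + 3b + c = 7
Solving the system yields a = 1, b = -1, c = 1.
So g(n) = n² - n + 1.
Then g(1) = 1.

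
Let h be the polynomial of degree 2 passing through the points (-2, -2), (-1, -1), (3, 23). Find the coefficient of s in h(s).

Write h(s) = as^2 + bs + c. Substituting each data point gives a linear system:
  4a - 2b + c = -2
  a - b + c = -1
  9a + 3b + c = 23
Solving the system yields a = 1, b = 4, c = 2.
So h(s) = s² + 4s + 2.
The coefficient of s is 4.

4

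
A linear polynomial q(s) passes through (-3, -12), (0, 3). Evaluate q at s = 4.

Write q(s) = as + b. Substituting each data point gives a linear system:
  -3a + b = -12
  b = 3
Solving the system yields a = 5, b = 3.
So q(s) = 5s + 3.
Then q(4) = 23.

23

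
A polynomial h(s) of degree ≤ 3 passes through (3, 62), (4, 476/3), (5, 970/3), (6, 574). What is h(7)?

Using the Lagrange interpolation formula with nodes 3, 4, 5, 6:
  L_0(s) = (s - 4)(s - 5)(s - 6) / -6
  L_1(s) = (s - 3)(s - 5)(s - 6) / 2
  L_2(s) = (s - 3)(s - 4)(s - 6) / -2
  L_3(s) = (s - 3)(s - 4)(s - 5) / 6
Then h(s) = 62·L_0(s) + 476/3·L_1(s) + 970/3·L_2(s) + 574·L_3(s).
Expanding and collecting terms gives h(s) = 3s^3 - 2s^2 - (1/3)s.
Evaluating at s = 7: h(7) = 2786/3.

2786/3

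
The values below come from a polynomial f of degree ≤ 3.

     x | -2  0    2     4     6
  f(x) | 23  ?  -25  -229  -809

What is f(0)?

-5

The 4 known points determine the degree-3 polynomial uniquely.
Write f(x) = ax^3 + bx^2 + cx + d. Substituting each data point gives a linear system:
  -8a + 4b - 2c + d = 23
  8a + 4b + 2c + d = -25
  64a + 16b + 4c + d = -229
  216a + 36b + 6c + d = -809
Solving the system yields a = -4, b = 1, c = 4, d = -5.
So f(x) = -4x^3 + x^2 + 4x - 5.
Then f(0) = -5.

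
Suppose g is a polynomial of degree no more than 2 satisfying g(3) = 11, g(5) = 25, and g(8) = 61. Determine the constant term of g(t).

5

Write g(t) = at^2 + bt + c. Substituting each data point gives a linear system:
  9a + 3b + c = 11
  25a + 5b + c = 25
  64a + 8b + c = 61
Solving the system yields a = 1, b = -1, c = 5.
So g(t) = t² - t + 5.
The constant term is 5.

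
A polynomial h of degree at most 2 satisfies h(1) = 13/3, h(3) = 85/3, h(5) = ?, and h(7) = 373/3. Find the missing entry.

205/3

On equispaced nodes a degree-2 polynomial has vanishing third forward difference, so
  - h(1) + 3·h(3) - 3·h(5) + h(7) = 0.
Substituting the known values and solving for h(5):
  -3·h(5) = -205
  h(5) = 205/3.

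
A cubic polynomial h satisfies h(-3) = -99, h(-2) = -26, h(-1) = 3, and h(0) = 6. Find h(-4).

Write h(n) = an^3 + bn^2 + cn + d. Substituting each data point gives a linear system:
  -27a + 9b - 3c + d = -99
  -8a + 4b - 2c + d = -26
  -a + b - c + d = 3
  d = 6
Solving the system yields a = 3, b = -4, c = -4, d = 6.
So h(n) = 3n³ - 4n² - 4n + 6.
Then h(-4) = -234.

-234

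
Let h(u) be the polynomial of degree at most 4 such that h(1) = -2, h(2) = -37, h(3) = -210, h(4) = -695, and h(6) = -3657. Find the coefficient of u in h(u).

Write h(u) = au^4 + bu^3 + cu^2 + du + e. Substituting each data point gives a linear system:
  a + b + c + d + e = -2
  16a + 8b + 4c + 2d + e = -37
  81a + 27b + 9c + 3d + e = -210
  256a + 64b + 16c + 4d + e = -695
  1296a + 216b + 36c + 6d + e = -3657
Solving the system yields a = -3, b = 1, c = 0, d = 3, e = -3.
So h(u) = -3u^4 + u^3 + 3u - 3.
The coefficient of u is 3.

3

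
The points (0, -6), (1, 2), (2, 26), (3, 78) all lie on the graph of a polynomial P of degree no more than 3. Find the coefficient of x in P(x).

Write P(x) = ax^3 + bx^2 + cx + d. Substituting each data point gives a linear system:
  d = -6
  a + b + c + d = 2
  8a + 4b + 2c + d = 26
  27a + 9b + 3c + d = 78
Solving the system yields a = 2, b = 2, c = 4, d = -6.
So P(x) = 2x^3 + 2x^2 + 4x - 6.
The coefficient of x is 4.

4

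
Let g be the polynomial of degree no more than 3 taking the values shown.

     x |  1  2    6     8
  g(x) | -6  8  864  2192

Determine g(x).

g(x) = 5x^3 - 5x^2 - 6x

Using the Lagrange interpolation formula with nodes 1, 2, 6, 8:
  L_0(x) = (x - 2)(x - 6)(x - 8) / -35
  L_1(x) = (x - 1)(x - 6)(x - 8) / 24
  L_2(x) = (x - 1)(x - 2)(x - 8) / -40
  L_3(x) = (x - 1)(x - 2)(x - 6) / 84
Then g(x) = -6·L_0(x) + 8·L_1(x) + 864·L_2(x) + 2192·L_3(x).
Expanding and collecting terms gives g(x) = 5x³ - 5x² - 6x.
Check: g(8) = 2192. ✓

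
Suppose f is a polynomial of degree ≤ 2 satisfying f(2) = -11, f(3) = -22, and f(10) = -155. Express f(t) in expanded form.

f(t) = -t^2 - 6t + 5

Using the Lagrange interpolation formula with nodes 2, 3, 10:
  L_0(t) = (t - 3)(t - 10) / 8
  L_1(t) = (t - 2)(t - 10) / -7
  L_2(t) = (t - 2)(t - 3) / 56
Then f(t) = -11·L_0(t) - 22·L_1(t) - 155·L_2(t).
Expanding and collecting terms gives f(t) = -t^2 - 6t + 5.
Check: f(3) = -22. ✓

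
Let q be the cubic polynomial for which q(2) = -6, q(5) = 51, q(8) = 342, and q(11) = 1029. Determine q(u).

Write q(u) = au^3 + bu^2 + cu + d. Substituting each data point gives a linear system:
  8a + 4b + 2c + d = -6
  125a + 25b + 5c + d = 51
  512a + 64b + 8c + d = 342
  1331a + 121b + 11c + d = 1029
Solving the system yields a = 1, b = -2, c = -6, d = 6.
So q(u) = u^3 - 2u^2 - 6u + 6.
Check: q(8) = 342. ✓

q(u) = u^3 - 2u^2 - 6u + 6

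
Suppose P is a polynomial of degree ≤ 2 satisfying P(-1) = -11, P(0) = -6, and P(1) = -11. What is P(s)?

Write P(s) = as^2 + bs + c. Substituting each data point gives a linear system:
  a - b + c = -11
  c = -6
  a + b + c = -11
Solving the system yields a = -5, b = 0, c = -6.
So P(s) = -5s^2 - 6.
Check: P(-1) = -11. ✓

P(s) = -5s^2 - 6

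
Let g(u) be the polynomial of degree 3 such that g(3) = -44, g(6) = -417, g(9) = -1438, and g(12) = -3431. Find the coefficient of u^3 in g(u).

-2

Write g(u) = au^3 + bu^2 + cu + d. Substituting each data point gives a linear system:
  27a + 9b + 3c + d = -44
  216a + 36b + 6c + d = -417
  729a + 81b + 9c + d = -1438
  1728a + 144b + 12c + d = -3431
Solving the system yields a = -2, b = 0, c = 5/3, d = 5.
So g(u) = -2u^3 + (5/3)u + 5.
The leading coefficient is -2.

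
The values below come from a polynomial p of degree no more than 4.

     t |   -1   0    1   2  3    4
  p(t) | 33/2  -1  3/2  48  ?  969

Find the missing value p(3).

The 5 known points determine the degree-4 polynomial uniquely.
Write p(t) = at^4 + bt^3 + ct^2 + dt + e. Substituting each data point gives a linear system:
  a - b + c - d + e = 33/2
  e = -1
  a + b + c + d + e = 3/2
  16a + 8b + 4c + 2d + e = 48
  256a + 64b + 16c + 4d + e = 969
Solving the system yields a = 5, b = -6, c = 5, d = -3/2, e = -1.
So p(t) = 5t^4 - 6t^3 + 5t^2 - (3/2)t - 1.
Then p(3) = 565/2.

565/2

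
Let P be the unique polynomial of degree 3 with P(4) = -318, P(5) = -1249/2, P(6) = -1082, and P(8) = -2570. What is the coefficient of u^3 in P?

Write P(u) = au^3 + bu^2 + cu + d. Substituting each data point gives a linear system:
  64a + 16b + 4c + d = -318
  125a + 25b + 5c + d = -1249/2
  216a + 36b + 6c + d = -1082
  512a + 64b + 8c + d = -2570
Solving the system yields a = -5, b = -1/2, c = 3, d = -2.
So P(u) = -5u^3 - (1/2)u^2 + 3u - 2.
The leading coefficient is -5.

-5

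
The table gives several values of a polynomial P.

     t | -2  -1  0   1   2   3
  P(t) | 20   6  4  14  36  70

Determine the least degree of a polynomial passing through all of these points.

2

Forward differences of the values at t = -2, -1, 0, 1, 2, 3:
  P  : 20  6  4  14  36  70
  Δ  : -14  -2  10  22  34
  Δ^2: 12  12  12  12
  Δ^3: 0  0  0
  Δ^4: 0  0
  Δ^5: 0
The second differences are constant (12) and nonzero, while all higher differences vanish, so the minimal degree is 2.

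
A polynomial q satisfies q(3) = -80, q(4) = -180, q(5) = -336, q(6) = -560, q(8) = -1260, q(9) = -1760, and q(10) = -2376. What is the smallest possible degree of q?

3

Divided differences on the nodes 3, 4, 5, 6, 8, 9, 10:
  order 0: -80  -180  -336  -560  -1260  -1760  -2376
  order 1: -100  -156  -224  -350  -500  -616
  order 2: -28  -34  -42  -50  -58
  order 3: -2  -2  -2  -2
  order 4: 0  0  0
  order 5: 0  0
  order 6: 0
The order-3 divided differences are all -2 (nonzero) and every higher order vanishes, so the data lies on a polynomial of degree exactly 3.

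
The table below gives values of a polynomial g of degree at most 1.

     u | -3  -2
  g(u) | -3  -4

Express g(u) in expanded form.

Write g(u) = au + b. Substituting each data point gives a linear system:
  -3a + b = -3
  -2a + b = -4
Solving the system yields a = -1, b = -6.
So g(u) = -u - 6.
Check: g(-3) = -3. ✓

g(u) = -u - 6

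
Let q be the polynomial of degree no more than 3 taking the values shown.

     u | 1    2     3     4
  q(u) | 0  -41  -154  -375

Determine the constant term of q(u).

5

Write q(u) = au^3 + bu^2 + cu + d. Substituting each data point gives a linear system:
  a + b + c + d = 0
  8a + 4b + 2c + d = -41
  27a + 9b + 3c + d = -154
  64a + 16b + 4c + d = -375
Solving the system yields a = -6, b = 0, c = 1, d = 5.
So q(u) = -6u^3 + u + 5.
The constant term is 5.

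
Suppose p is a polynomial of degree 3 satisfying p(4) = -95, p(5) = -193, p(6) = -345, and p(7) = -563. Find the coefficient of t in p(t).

Write p(t) = at^3 + bt^2 + ct + d. Substituting each data point gives a linear system:
  64a + 16b + 4c + d = -95
  125a + 25b + 5c + d = -193
  216a + 36b + 6c + d = -345
  343a + 49b + 7c + d = -563
Solving the system yields a = -2, b = 3, c = -3, d = -3.
So p(t) = -2t^3 + 3t^2 - 3t - 3.
The coefficient of t is -3.

-3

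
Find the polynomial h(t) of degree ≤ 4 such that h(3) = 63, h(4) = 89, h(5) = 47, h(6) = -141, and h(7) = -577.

h(t) = -t^4 + 5t^3 + 3t^2 - 5t - 3

Write h(t) = at^4 + bt^3 + ct^2 + dt + e. Substituting each data point gives a linear system:
  81a + 27b + 9c + 3d + e = 63
  256a + 64b + 16c + 4d + e = 89
  625a + 125b + 25c + 5d + e = 47
  1296a + 216b + 36c + 6d + e = -141
  2401a + 343b + 49c + 7d + e = -577
Solving the system yields a = -1, b = 5, c = 3, d = -5, e = -3.
So h(t) = -t^4 + 5t^3 + 3t^2 - 5t - 3.
Check: h(4) = 89. ✓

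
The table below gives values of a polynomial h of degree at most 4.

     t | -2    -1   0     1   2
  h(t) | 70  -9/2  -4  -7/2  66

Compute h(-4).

1464

Write h(t) = at^4 + bt^3 + ct^2 + dt + e. Substituting each data point gives a linear system:
  16a - 8b + 4c - 2d + e = 70
  a - b + c - d + e = -9/2
  e = -4
  a + b + c + d + e = -7/2
  16a + 8b + 4c + 2d + e = 66
Solving the system yields a = 6, b = -1/2, c = -6, d = 1, e = -4.
So h(t) = 6t^4 - (1/2)t^3 - 6t^2 + t - 4.
Then h(-4) = 1464.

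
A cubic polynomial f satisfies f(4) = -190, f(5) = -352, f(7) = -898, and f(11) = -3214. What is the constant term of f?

-2

Write f(t) = at^3 + bt^2 + ct + d. Substituting each data point gives a linear system:
  64a + 16b + 4c + d = -190
  125a + 25b + 5c + d = -352
  343a + 49b + 7c + d = -898
  1331a + 121b + 11c + d = -3214
Solving the system yields a = -2, b = -5, c = 5, d = -2.
So f(t) = -2t^3 - 5t^2 + 5t - 2.
The constant term is -2.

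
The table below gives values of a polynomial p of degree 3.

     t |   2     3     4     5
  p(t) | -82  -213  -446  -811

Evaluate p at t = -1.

Forward differences of the values at t = 2, 3, 4, 5:
  p  : -82  -213  -446  -811
  Δ  : -131  -233  -365
  Δ^2: -102  -132
  Δ^3: -30
The third differences are constant, confirming degree 3.
Interpolating (Newton forward form) and evaluating at t = -1 gives p(-1) = -1.

-1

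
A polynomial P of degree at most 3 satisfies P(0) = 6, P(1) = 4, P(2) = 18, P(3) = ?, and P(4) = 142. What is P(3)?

The 4 known points determine the degree-3 polynomial uniquely.
Write P(s) = as^3 + bs^2 + cs + d. Substituting each data point gives a linear system:
  d = 6
  a + b + c + d = 4
  8a + 4b + 2c + d = 18
  64a + 16b + 4c + d = 142
Solving the system yields a = 2, b = 2, c = -6, d = 6.
So P(s) = 2s^3 + 2s^2 - 6s + 6.
Then P(3) = 60.

60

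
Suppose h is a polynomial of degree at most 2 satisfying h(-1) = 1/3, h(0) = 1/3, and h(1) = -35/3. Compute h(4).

-359/3

Forward differences of the values at s = -1, 0, 1:
  h  : 1/3  1/3  -35/3
  Δ  : 0  -12
  Δ^2: -12
The second differences are constant, confirming degree 2.
Interpolating (Newton forward form) and evaluating at s = 4 gives h(4) = -359/3.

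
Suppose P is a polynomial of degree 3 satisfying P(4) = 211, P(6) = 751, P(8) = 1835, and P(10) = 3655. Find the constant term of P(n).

Write P(n) = an^3 + bn^2 + cn + d. Substituting each data point gives a linear system:
  64a + 16b + 4c + d = 211
  216a + 36b + 6c + d = 751
  512a + 64b + 8c + d = 1835
  1000a + 100b + 10c + d = 3655
Solving the system yields a = 4, b = -4, c = 6, d = -5.
So P(n) = 4n³ - 4n² + 6n - 5.
The constant term is -5.

-5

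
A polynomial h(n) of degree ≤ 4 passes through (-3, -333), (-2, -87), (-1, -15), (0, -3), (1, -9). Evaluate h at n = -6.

-4335

Using the Lagrange interpolation formula with nodes -3, -2, -1, 0, 1:
  L_0(n) = (n + 2)(n + 1)n(n - 1) / 24
  L_1(n) = (n + 3)(n + 1)n(n - 1) / -6
  L_2(n) = (n + 3)(n + 2)n(n - 1) / 4
  L_3(n) = (n + 3)(n + 2)(n + 1)(n - 1) / -6
  L_4(n) = (n + 3)(n + 2)(n + 1)n / 24
Then h(n) = -333·L_0(n) - 87·L_1(n) - 15·L_2(n) - 3·L_3(n) - 9·L_4(n).
Expanding and collecting terms gives h(n) = -3n^4 + n^3 - 6n^2 + 2n - 3.
Evaluating at n = -6: h(-6) = -4335.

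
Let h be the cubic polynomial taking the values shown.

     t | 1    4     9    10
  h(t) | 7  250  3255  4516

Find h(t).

h(t) = 5t^3 - 5t^2 + t + 6

Using the Lagrange interpolation formula with nodes 1, 4, 9, 10:
  L_0(t) = (t - 4)(t - 9)(t - 10) / -216
  L_1(t) = (t - 1)(t - 9)(t - 10) / 90
  L_2(t) = (t - 1)(t - 4)(t - 10) / -40
  L_3(t) = (t - 1)(t - 4)(t - 9) / 54
Then h(t) = 7·L_0(t) + 250·L_1(t) + 3255·L_2(t) + 4516·L_3(t).
Expanding and collecting terms gives h(t) = 5t^3 - 5t^2 + t + 6.
Check: h(9) = 3255. ✓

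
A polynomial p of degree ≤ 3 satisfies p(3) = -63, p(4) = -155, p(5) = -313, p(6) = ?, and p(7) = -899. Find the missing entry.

-555

On equispaced nodes a degree-3 polynomial has vanishing fourth forward difference, so
  p(3) - 4·p(4) + 6·p(5) - 4·p(6) + p(7) = 0.
Substituting the known values and solving for p(6):
  -4·p(6) = 2220
  p(6) = -555.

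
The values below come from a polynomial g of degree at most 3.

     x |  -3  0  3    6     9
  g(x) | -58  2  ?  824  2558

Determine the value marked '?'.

134

The 4 known points determine the degree-3 polynomial uniquely.
Write g(x) = ax^3 + bx^2 + cx + d. Substituting each data point gives a linear system:
  -27a + 9b - 3c + d = -58
  d = 2
  216a + 36b + 6c + d = 824
  729a + 81b + 9c + d = 2558
Solving the system yields a = 3, b = 4, c = 5, d = 2.
So g(x) = 3x^3 + 4x^2 + 5x + 2.
Then g(3) = 134.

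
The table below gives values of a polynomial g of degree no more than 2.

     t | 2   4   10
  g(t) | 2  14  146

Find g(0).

6

Write g(t) = at^2 + bt + c. Substituting each data point gives a linear system:
  4a + 2b + c = 2
  16a + 4b + c = 14
  100a + 10b + c = 146
Solving the system yields a = 2, b = -6, c = 6.
So g(t) = 2t² - 6t + 6.
Then g(0) = 6.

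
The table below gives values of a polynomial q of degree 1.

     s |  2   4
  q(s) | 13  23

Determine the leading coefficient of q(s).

5

Write q(s) = as + b. Substituting each data point gives a linear system:
  2a + b = 13
  4a + b = 23
Solving the system yields a = 5, b = 3.
So q(s) = 5s + 3.
The leading coefficient is 5.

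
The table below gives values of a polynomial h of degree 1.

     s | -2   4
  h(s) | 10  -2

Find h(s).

h(s) = -2s + 6

Using the Lagrange interpolation formula with nodes -2, 4:
  L_0(s) = (s - 4) / -6
  L_1(s) = (s + 2) / 6
Then h(s) = 10·L_0(s) - 2·L_1(s).
Expanding and collecting terms gives h(s) = -2s + 6.
Check: h(-2) = 10. ✓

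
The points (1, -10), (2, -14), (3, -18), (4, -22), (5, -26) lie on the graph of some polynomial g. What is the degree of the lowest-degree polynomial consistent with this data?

1

Forward differences of the values at x = 1, 2, 3, 4, 5:
  g  : -10  -14  -18  -22  -26
  Δ  : -4  -4  -4  -4
  Δ^2: 0  0  0
  Δ^3: 0  0
  Δ^4: 0
The first differences are constant (-4) and nonzero, while all higher differences vanish, so the minimal degree is 1.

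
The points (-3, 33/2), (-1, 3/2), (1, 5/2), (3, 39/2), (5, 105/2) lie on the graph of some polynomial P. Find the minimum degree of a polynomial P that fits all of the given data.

Forward differences of the values at n = -3, -1, 1, 3, 5:
  P  : 33/2  3/2  5/2  39/2  105/2
  Δ  : -15  1  17  33
  Δ^2: 16  16  16
  Δ^3: 0  0
  Δ^4: 0
The second differences are constant (16) and nonzero, while all higher differences vanish, so the minimal degree is 2.

2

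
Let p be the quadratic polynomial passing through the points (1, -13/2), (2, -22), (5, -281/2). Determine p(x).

p(x) = -6x^2 + (5/2)x - 3

Using the Lagrange interpolation formula with nodes 1, 2, 5:
  L_0(x) = (x - 2)(x - 5) / 4
  L_1(x) = (x - 1)(x - 5) / -3
  L_2(x) = (x - 1)(x - 2) / 12
Then p(x) = -13/2·L_0(x) - 22·L_1(x) - 281/2·L_2(x).
Expanding and collecting terms gives p(x) = -6x^2 + (5/2)x - 3.
Check: p(2) = -22. ✓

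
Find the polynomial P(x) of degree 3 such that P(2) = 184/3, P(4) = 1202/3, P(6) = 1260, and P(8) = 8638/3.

P(x) = 5x^3 + 5x^2 - (1/3)x + 2

Write P(x) = ax^3 + bx^2 + cx + d. Substituting each data point gives a linear system:
  8a + 4b + 2c + d = 184/3
  64a + 16b + 4c + d = 1202/3
  216a + 36b + 6c + d = 1260
  512a + 64b + 8c + d = 8638/3
Solving the system yields a = 5, b = 5, c = -1/3, d = 2.
So P(x) = 5x^3 + 5x^2 - (1/3)x + 2.
Check: P(2) = 184/3. ✓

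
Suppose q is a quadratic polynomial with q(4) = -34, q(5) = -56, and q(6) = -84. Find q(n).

q(n) = -3n^2 + 5n - 6

Write q(n) = an^2 + bn + c. Substituting each data point gives a linear system:
  16a + 4b + c = -34
  25a + 5b + c = -56
  36a + 6b + c = -84
Solving the system yields a = -3, b = 5, c = -6.
So q(n) = -3n^2 + 5n - 6.
Check: q(6) = -84. ✓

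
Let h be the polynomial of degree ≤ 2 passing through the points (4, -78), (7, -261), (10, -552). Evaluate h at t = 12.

-806

Write h(t) = at^2 + bt + c. Substituting each data point gives a linear system:
  16a + 4b + c = -78
  49a + 7b + c = -261
  100a + 10b + c = -552
Solving the system yields a = -6, b = 5, c = -2.
So h(t) = -6t² + 5t - 2.
Then h(12) = -806.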